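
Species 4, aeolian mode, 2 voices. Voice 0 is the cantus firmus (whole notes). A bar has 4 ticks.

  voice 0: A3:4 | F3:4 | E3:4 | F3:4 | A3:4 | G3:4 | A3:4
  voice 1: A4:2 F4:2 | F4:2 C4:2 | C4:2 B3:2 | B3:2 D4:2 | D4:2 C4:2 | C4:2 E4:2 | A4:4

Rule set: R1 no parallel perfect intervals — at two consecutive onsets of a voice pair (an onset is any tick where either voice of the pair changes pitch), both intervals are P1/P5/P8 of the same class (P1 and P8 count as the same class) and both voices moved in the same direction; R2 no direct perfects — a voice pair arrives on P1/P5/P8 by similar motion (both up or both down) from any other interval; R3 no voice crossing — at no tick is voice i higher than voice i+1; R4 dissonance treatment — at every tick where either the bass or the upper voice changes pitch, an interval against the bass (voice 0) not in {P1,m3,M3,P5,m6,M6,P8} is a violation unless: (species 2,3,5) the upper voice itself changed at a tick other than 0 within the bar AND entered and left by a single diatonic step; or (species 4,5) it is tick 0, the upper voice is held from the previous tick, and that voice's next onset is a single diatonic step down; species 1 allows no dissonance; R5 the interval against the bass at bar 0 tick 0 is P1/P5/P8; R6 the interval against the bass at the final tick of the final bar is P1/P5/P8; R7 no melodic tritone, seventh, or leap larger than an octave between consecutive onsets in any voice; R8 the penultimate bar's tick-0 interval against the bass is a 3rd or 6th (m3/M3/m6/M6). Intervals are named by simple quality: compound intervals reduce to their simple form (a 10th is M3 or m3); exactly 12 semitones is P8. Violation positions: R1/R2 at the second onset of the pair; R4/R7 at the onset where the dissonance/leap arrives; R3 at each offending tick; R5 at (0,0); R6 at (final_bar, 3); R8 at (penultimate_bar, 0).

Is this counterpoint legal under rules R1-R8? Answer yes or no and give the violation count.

No (4 violations)

bar 0: v0=A3 v1=A4 (P8)
bar 1: v0=F3 v1=F4 (P8)
bar 2: v0=E3 v1=C4 (m6)
bar 3: v0=F3 v1=B3 (TT)
bar 4: v0=A3 v1=D4 (P4)
bar 5: v0=G3 v1=C4 (P4)
bar 6: v0=A3 v1=A4 (P8)
  R4 @ bar3.0: F3/B3 TT untreated
  R4 @ bar5.0: G3/C4 P4 untreated
  R8 @ bar5.0: penult P4 not 3rd/6th
  R2 @ bar6.0: G3/E4 M6 -> A3/A4 P8 similar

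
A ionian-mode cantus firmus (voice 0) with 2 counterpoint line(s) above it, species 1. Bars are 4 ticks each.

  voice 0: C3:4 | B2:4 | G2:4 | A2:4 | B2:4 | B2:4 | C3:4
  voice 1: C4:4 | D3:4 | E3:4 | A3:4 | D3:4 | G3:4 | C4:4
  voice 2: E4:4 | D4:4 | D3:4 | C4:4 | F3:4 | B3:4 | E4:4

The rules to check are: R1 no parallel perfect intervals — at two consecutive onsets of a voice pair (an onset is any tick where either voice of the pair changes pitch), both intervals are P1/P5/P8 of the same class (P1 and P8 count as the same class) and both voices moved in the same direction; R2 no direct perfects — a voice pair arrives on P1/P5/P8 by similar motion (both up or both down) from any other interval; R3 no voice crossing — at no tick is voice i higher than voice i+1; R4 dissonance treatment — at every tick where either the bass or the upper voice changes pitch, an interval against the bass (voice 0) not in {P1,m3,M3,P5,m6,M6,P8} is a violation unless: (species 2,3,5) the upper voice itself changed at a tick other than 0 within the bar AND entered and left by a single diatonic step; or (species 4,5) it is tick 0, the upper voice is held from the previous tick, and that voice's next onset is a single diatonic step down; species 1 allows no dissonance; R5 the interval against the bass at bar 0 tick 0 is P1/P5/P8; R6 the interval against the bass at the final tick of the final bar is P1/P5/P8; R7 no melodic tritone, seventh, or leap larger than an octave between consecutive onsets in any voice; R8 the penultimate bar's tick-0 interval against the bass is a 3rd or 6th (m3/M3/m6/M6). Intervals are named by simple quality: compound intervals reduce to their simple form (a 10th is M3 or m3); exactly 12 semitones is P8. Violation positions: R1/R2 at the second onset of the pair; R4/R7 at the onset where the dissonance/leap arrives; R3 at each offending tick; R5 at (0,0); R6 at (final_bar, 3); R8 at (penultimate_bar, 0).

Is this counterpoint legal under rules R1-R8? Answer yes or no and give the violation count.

bar 0: v0=C3 v1=C4 v2=E4 (M3)
bar 1: v0=B2 v1=D3 v2=D4 (m3)
bar 2: v0=G2 v1=E3 v2=D3 (P5)
bar 3: v0=A2 v1=A3 v2=C4 (m3)
bar 4: v0=B2 v1=D3 v2=F3 (TT)
bar 5: v0=B2 v1=G3 v2=B3 (P8)
bar 6: v0=C3 v1=C4 v2=E4 (M3)
  R5 @ bar0.0: opens on M3
  R2 @ bar1.0: C4/E4 M3 -> D3/D4 P8 similar
  R7 @ bar1.0: C4->D3 leap 10st
  R2 @ bar2.0: B2/D4 m3 -> G2/D3 P5 similar
  R3 @ bar2.0: E3 above D3
  R3 @ bar2.1: E3 above D3
  R3 @ bar2.2: E3 above D3
  R3 @ bar2.3: E3 above D3
  R2 @ bar3.0: G2/E3 M6 -> A2/A3 P8 similar
  R7 @ bar3.0: D3->C4 leap 10st
  R4 @ bar4.0: B2/F3 TT untreated
  R7 @ bar5.0: F3->B3 leap 6st
  R8 @ bar5.0: penult P8 not 3rd/6th
  R2 @ bar6.0: B2/G3 m6 -> C3/C4 P8 similar
  R6 @ bar6.3: closes on M3

No (15 violations)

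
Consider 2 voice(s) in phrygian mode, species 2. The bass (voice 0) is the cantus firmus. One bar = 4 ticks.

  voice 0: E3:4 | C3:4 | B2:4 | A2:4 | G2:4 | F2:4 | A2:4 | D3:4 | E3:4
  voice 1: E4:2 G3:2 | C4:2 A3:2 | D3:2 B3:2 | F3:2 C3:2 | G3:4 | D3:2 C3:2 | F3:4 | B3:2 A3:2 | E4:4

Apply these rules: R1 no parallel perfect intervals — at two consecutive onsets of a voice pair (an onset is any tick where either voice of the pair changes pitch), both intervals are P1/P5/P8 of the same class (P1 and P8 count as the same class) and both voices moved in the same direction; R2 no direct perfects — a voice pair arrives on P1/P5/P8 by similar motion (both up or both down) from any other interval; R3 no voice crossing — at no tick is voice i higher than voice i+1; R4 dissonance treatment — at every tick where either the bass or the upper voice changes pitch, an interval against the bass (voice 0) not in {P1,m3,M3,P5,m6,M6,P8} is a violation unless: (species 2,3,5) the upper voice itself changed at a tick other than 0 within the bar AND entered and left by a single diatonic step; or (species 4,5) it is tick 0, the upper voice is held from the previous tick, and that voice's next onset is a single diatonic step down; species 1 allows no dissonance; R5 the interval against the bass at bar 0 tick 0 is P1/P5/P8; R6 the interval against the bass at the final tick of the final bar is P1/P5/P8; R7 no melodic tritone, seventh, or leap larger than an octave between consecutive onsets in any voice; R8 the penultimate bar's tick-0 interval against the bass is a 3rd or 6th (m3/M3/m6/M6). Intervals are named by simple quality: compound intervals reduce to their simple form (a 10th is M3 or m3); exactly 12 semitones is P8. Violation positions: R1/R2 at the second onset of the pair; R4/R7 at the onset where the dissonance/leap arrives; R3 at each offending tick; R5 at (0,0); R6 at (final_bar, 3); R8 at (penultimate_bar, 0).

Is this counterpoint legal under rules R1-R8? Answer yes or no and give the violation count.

No (3 violations)

bar 0: v0=E3 v1=E4 (P8)
bar 1: v0=C3 v1=C4 (P8)
bar 2: v0=B2 v1=D3 (m3)
bar 3: v0=A2 v1=F3 (m6)
bar 4: v0=G2 v1=G3 (P8)
bar 5: v0=F2 v1=D3 (M6)
bar 6: v0=A2 v1=F3 (m6)
bar 7: v0=D3 v1=B3 (M6)
bar 8: v0=E3 v1=E4 (P8)
  R7 @ bar3.0: B3->F3 leap 6st
  R7 @ bar7.0: F3->B3 leap 6st
  R2 @ bar8.0: D3/A3 P5 -> E3/E4 P8 similar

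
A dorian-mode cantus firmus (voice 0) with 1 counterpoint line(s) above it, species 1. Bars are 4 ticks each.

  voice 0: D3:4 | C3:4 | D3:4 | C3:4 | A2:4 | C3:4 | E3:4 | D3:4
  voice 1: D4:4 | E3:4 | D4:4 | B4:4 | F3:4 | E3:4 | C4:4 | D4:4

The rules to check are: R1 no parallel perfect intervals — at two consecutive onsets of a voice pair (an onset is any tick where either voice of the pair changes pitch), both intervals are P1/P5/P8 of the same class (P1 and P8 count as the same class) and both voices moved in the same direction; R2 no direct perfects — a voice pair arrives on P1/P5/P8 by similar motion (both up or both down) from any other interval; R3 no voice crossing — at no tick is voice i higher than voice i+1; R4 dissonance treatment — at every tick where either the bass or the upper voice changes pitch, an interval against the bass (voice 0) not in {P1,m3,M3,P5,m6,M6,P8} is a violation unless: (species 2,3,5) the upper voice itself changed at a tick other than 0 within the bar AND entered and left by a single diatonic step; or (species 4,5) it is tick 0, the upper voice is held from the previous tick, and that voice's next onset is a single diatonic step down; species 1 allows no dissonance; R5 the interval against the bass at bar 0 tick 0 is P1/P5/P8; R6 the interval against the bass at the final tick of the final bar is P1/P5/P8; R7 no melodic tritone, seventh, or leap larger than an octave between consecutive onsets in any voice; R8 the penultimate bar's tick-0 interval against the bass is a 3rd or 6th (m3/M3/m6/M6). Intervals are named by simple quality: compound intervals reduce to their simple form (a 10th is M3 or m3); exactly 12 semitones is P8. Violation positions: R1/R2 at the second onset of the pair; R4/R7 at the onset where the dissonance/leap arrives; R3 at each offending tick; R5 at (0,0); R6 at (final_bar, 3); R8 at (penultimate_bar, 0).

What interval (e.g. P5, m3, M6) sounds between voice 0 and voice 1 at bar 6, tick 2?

voice 0=E3 voice 1=C4 -> m6

m6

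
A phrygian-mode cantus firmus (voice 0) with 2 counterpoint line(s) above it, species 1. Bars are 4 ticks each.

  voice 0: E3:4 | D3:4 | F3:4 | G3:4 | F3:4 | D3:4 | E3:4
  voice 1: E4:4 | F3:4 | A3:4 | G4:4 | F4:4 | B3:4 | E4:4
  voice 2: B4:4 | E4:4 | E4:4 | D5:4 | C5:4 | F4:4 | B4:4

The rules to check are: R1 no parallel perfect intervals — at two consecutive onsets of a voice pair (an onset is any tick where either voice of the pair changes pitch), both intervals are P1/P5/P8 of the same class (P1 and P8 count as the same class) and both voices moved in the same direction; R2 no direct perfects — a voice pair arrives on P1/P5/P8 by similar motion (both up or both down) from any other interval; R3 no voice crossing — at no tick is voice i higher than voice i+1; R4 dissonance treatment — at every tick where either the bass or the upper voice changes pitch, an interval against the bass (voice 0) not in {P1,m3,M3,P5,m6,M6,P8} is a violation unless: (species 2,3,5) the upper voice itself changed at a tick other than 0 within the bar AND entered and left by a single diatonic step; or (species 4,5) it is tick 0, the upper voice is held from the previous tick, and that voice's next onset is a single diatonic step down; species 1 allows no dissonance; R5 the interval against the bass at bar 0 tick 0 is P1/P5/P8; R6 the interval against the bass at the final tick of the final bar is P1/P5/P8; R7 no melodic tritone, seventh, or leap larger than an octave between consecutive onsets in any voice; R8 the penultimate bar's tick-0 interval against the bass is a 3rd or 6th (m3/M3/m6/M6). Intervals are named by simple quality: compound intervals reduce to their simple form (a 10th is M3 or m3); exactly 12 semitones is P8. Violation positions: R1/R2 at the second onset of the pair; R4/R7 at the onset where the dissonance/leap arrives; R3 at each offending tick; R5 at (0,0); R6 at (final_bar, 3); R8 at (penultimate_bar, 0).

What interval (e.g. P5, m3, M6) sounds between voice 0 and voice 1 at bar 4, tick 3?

voice 0=F3 voice 1=F4 -> P8

P8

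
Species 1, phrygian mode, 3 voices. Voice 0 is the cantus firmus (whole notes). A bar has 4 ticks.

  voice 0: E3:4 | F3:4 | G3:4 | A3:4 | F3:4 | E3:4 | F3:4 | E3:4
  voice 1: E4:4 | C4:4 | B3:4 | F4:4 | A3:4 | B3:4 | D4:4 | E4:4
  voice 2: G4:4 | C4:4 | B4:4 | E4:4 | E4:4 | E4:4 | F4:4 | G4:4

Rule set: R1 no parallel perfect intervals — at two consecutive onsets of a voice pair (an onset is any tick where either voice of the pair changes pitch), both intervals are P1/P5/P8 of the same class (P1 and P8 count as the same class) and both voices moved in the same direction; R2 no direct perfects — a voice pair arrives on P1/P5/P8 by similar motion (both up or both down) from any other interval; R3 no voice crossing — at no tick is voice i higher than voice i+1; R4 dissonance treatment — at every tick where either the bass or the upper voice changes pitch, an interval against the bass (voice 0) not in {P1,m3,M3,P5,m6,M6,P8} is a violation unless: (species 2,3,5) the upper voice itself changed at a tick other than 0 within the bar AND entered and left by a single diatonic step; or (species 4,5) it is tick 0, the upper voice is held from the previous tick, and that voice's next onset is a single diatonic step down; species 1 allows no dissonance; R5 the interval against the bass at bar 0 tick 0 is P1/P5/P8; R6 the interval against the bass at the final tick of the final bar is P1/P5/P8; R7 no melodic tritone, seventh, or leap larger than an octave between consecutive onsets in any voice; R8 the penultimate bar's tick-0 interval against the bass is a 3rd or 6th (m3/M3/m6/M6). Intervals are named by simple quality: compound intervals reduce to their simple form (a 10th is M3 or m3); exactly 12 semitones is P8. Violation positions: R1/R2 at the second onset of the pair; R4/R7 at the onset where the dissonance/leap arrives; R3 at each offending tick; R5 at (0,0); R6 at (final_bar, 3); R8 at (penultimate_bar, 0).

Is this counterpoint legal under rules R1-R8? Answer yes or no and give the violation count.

No (12 violations)

bar 0: v0=E3 v1=E4 v2=G4 (m3)
bar 1: v0=F3 v1=C4 v2=C4 (P5)
bar 2: v0=G3 v1=B3 v2=B4 (M3)
bar 3: v0=A3 v1=F4 v2=E4 (P5)
bar 4: v0=F3 v1=A3 v2=E4 (M7)
bar 5: v0=E3 v1=B3 v2=E4 (P8)
bar 6: v0=F3 v1=D4 v2=F4 (P8)
bar 7: v0=E3 v1=E4 v2=G4 (m3)
  R5 @ bar0.0: opens on m3
  R2 @ bar1.0: E4/G4 m3 -> C4/C4 P1 similar
  R7 @ bar2.0: C4->B4 leap 11st
  R3 @ bar3.0: F4 above E4
  R7 @ bar3.0: B3->F4 leap 6st
  R3 @ bar3.1: F4 above E4
  R3 @ bar3.2: F4 above E4
  R3 @ bar3.3: F4 above E4
  R4 @ bar4.0: F3/E4 M7 untreated
  R1 @ bar6.0: E3/E4 P8 -> F3/F4 P8 similar
  R8 @ bar6.0: penult P8 not 3rd/6th
  R6 @ bar7.3: closes on m3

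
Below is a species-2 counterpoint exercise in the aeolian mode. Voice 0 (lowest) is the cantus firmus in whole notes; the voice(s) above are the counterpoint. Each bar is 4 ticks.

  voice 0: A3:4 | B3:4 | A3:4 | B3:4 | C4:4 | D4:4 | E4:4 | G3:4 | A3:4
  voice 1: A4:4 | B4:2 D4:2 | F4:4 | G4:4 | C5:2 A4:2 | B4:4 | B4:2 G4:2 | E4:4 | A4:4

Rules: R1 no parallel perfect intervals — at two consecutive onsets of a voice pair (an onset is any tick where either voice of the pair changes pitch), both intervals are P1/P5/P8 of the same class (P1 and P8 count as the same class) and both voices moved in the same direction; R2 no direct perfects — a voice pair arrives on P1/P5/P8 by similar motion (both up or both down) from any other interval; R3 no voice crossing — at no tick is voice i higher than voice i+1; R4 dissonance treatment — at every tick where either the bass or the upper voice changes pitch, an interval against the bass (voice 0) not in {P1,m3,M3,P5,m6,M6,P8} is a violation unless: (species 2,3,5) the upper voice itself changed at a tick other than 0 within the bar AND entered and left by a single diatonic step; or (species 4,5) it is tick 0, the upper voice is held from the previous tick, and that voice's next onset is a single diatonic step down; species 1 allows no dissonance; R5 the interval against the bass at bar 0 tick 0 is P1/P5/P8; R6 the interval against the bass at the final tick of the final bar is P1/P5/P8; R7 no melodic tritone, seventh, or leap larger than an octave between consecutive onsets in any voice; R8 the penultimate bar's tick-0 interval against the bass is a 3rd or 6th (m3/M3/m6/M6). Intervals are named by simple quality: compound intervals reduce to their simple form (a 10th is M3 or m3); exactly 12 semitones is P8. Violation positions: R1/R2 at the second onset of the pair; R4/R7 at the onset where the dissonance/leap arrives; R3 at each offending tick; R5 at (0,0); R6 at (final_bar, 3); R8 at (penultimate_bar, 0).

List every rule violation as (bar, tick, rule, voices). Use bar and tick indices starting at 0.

(1, 0, R1, (0, 1))
(4, 0, R2, (0, 1))
(8, 0, R2, (0, 1))

bar 0: v0=A3 v1=A4 downbeat P8
bar 1: v0=B3 v1=B4 downbeat P8
bar 2: v0=A3 v1=F4 downbeat m6
bar 3: v0=B3 v1=G4 downbeat m6
bar 4: v0=C4 v1=C5 downbeat P8
bar 5: v0=D4 v1=B4 downbeat M6
bar 6: v0=E4 v1=B4 downbeat P5
bar 7: v0=G3 v1=E4 downbeat M6
bar 8: v0=A3 v1=A4 downbeat P8
  -> R1 @ bar 1 tick 0 v(0, 1): A3/A4 P8 -> B3/B4 P8 similar
  -> R2 @ bar 4 tick 0 v(0, 1): B3/G4 m6 -> C4/C5 P8 similar
  -> R2 @ bar 8 tick 0 v(0, 1): G3/E4 M6 -> A3/A4 P8 similar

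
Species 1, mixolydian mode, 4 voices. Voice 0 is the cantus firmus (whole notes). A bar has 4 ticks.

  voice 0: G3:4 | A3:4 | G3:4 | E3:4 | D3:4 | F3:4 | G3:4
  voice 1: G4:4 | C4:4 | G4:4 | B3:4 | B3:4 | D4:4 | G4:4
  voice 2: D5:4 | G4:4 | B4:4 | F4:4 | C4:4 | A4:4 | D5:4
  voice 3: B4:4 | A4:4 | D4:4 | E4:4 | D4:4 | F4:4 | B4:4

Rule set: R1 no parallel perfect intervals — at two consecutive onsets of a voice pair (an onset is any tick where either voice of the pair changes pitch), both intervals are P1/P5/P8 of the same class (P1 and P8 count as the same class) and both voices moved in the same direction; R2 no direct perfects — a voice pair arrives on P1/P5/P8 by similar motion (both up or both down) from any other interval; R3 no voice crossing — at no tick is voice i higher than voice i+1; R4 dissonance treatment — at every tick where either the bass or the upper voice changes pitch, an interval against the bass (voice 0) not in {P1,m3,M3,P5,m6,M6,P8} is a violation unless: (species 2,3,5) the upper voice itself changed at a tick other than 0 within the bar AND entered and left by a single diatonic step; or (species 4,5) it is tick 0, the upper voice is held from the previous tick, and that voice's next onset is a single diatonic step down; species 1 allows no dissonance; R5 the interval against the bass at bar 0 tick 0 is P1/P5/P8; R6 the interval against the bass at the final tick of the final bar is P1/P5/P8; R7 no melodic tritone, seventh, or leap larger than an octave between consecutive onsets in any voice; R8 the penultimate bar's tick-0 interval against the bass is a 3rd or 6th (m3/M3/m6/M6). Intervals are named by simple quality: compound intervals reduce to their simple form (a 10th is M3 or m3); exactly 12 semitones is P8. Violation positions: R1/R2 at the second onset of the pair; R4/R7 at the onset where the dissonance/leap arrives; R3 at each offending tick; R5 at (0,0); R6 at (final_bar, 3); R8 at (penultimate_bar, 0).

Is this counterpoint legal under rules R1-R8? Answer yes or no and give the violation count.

bar 0: v0=G3 v1=G4 v2=D5 v3=B4 (M3)
bar 1: v0=A3 v1=C4 v2=G4 v3=A4 (P8)
bar 2: v0=G3 v1=G4 v2=B4 v3=D4 (P5)
bar 3: v0=E3 v1=B3 v2=F4 v3=E4 (P8)
bar 4: v0=D3 v1=B3 v2=C4 v3=D4 (P8)
bar 5: v0=F3 v1=D4 v2=A4 v3=F4 (P8)
bar 6: v0=G3 v1=G4 v2=D5 v3=B4 (M3)
  R3 @ bar0.0: D5 above B4
  R5 @ bar0.0: opens on M3
  R3 @ bar0.1: D5 above B4
  R3 @ bar0.2: D5 above B4
  R3 @ bar0.3: D5 above B4
  R1 @ bar1.0: G4/D5 P5 -> C4/G4 P5 similar
  R4 @ bar1.0: A3/G4 m7 untreated
  R2 @ bar2.0: A3/A4 P8 -> G3/D4 P5 similar
  R3 @ bar2.0: B4 above D4
  R3 @ bar2.1: B4 above D4
  R3 @ bar2.2: B4 above D4
  R3 @ bar2.3: B4 above D4
  R2 @ bar3.0: G3/G4 P8 -> E3/B3 P5 similar
  R3 @ bar3.0: F4 above E4
  R4 @ bar3.0: E3/F4 m2 untreated
  R7 @ bar3.0: B4->F4 leap 6st
  R3 @ bar3.1: F4 above E4
  R3 @ bar3.2: F4 above E4
  R3 @ bar3.3: F4 above E4
  R1 @ bar4.0: E3/E4 P8 -> D3/D4 P8 similar
  R4 @ bar4.0: D3/C4 m7 untreated
  R1 @ bar5.0: D3/D4 P8 -> F3/F4 P8 similar
  R2 @ bar5.0: B3/C4 m2 -> D4/A4 P5 similar
  R3 @ bar5.0: A4 above F4
  R8 @ bar5.0: penult P8 not 3rd/6th
  R3 @ bar5.1: A4 above F4
  R3 @ bar5.2: A4 above F4
  R3 @ bar5.3: A4 above F4
  R1 @ bar6.0: D4/A4 P5 -> G4/D5 P5 similar
  R2 @ bar6.0: F3/D4 M6 -> G3/G4 P8 similar
  R2 @ bar6.0: F3/A4 M3 -> G3/D5 P5 similar
  R3 @ bar6.0: D5 above B4
  R7 @ bar6.0: F4->B4 leap 6st
  R3 @ bar6.1: D5 above B4
  R3 @ bar6.2: D5 above B4
  R3 @ bar6.3: D5 above B4
  R6 @ bar6.3: closes on M3

No (37 violations)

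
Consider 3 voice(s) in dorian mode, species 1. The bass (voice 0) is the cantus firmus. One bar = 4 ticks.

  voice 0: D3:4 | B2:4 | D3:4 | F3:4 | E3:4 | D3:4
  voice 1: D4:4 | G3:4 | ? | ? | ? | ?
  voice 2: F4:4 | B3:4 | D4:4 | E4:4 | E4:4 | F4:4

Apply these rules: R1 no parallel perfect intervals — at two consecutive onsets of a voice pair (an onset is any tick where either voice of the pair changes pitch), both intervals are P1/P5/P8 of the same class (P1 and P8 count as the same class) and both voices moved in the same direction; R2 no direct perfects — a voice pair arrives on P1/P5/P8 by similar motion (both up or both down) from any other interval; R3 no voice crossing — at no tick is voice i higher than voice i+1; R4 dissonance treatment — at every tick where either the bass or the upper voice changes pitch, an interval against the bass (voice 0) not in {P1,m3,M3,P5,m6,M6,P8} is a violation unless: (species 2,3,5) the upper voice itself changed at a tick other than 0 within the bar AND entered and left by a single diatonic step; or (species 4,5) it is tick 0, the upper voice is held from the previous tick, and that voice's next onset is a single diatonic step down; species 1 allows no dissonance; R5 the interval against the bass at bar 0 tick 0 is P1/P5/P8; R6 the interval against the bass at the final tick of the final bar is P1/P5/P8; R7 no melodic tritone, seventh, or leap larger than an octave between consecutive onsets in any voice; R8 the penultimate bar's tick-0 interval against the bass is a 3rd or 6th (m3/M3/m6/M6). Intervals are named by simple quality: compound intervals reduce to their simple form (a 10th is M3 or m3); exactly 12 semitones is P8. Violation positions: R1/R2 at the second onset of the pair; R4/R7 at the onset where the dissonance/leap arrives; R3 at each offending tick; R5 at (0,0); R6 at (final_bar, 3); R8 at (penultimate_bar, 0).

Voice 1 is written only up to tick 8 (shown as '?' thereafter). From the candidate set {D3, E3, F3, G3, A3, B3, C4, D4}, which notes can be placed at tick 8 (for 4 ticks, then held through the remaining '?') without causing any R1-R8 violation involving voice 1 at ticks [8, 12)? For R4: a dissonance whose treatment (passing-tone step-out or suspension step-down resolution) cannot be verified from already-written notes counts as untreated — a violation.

D3: legal
E3: violates R4
F3: legal
G3: violates R4
A3: violates R2
B3: legal
C4: violates R4
D4: violates R2

{B3, D3, F3}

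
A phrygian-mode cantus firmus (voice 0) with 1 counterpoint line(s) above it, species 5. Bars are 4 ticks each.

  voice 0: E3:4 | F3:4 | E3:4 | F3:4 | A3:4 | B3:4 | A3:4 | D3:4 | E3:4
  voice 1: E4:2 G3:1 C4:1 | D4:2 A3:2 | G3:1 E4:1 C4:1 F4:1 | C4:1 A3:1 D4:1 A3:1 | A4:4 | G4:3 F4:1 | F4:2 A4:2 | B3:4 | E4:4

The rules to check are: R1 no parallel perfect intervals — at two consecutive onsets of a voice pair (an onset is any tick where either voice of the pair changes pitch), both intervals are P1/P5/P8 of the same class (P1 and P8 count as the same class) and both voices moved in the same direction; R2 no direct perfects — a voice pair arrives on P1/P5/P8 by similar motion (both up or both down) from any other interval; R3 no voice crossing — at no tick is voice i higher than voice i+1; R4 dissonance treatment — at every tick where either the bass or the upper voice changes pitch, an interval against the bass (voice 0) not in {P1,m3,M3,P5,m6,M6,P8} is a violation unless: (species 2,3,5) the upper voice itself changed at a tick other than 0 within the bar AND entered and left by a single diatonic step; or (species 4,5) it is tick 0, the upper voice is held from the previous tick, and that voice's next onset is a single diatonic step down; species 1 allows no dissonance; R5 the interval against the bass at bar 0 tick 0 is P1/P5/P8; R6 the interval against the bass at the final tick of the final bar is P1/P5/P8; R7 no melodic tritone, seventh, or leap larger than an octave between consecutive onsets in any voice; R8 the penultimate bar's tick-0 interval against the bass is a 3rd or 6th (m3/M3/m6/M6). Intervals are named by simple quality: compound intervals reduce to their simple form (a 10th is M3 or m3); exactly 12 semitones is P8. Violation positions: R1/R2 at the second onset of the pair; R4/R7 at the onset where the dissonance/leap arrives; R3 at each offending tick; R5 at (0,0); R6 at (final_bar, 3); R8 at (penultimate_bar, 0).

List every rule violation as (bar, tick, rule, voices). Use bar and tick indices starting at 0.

bar 0: v0=E3 v1=E4 downbeat P8
bar 1: v0=F3 v1=D4 downbeat M6
bar 2: v0=E3 v1=G3 downbeat m3
bar 3: v0=F3 v1=C4 downbeat P5
bar 4: v0=A3 v1=A4 downbeat P8
bar 5: v0=B3 v1=G4 downbeat m6
bar 6: v0=A3 v1=F4 downbeat m6
bar 7: v0=D3 v1=B3 downbeat M6
bar 8: v0=E3 v1=E4 downbeat P8
  -> R4 @ bar 2 tick 3 v(0, 1): E3/F4 m2 untreated
  -> R2 @ bar 4 tick 0 v(0, 1): F3/A3 M3 -> A3/A4 P8 similar
  -> R4 @ bar 5 tick 3 v(0, 1): B3/F4 TT untreated
  -> R7 @ bar 7 tick 0 v(1,): A4->B3 leap 10st
  -> R2 @ bar 8 tick 0 v(0, 1): D3/B3 M6 -> E3/E4 P8 similar

(2, 3, R4, (0, 1))
(4, 0, R2, (0, 1))
(5, 3, R4, (0, 1))
(7, 0, R7, (1,))
(8, 0, R2, (0, 1))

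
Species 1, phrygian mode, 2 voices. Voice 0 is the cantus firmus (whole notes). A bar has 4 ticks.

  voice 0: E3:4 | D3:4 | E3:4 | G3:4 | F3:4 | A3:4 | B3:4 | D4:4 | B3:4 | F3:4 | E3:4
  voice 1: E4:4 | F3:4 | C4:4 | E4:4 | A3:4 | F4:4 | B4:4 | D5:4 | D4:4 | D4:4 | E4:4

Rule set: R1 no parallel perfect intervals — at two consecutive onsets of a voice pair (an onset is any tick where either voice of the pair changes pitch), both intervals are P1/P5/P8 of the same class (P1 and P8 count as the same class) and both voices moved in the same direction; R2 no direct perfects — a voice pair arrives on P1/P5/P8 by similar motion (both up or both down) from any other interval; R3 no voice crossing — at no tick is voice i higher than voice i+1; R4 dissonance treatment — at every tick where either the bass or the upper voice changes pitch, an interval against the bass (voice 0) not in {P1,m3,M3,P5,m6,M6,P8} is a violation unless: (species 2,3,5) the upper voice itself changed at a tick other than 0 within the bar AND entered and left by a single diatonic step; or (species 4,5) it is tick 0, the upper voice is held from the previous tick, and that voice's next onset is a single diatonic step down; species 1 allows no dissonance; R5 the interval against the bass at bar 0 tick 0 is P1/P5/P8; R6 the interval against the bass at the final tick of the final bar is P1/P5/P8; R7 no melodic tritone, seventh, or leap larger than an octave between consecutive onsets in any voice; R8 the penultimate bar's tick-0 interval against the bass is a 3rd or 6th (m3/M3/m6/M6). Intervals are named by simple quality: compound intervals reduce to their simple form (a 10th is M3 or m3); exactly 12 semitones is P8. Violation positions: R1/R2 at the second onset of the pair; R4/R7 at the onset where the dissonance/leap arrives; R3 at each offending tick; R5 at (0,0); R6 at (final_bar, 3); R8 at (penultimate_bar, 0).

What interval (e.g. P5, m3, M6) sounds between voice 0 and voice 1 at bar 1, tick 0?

m3

voice 0=D3 voice 1=F3 -> m3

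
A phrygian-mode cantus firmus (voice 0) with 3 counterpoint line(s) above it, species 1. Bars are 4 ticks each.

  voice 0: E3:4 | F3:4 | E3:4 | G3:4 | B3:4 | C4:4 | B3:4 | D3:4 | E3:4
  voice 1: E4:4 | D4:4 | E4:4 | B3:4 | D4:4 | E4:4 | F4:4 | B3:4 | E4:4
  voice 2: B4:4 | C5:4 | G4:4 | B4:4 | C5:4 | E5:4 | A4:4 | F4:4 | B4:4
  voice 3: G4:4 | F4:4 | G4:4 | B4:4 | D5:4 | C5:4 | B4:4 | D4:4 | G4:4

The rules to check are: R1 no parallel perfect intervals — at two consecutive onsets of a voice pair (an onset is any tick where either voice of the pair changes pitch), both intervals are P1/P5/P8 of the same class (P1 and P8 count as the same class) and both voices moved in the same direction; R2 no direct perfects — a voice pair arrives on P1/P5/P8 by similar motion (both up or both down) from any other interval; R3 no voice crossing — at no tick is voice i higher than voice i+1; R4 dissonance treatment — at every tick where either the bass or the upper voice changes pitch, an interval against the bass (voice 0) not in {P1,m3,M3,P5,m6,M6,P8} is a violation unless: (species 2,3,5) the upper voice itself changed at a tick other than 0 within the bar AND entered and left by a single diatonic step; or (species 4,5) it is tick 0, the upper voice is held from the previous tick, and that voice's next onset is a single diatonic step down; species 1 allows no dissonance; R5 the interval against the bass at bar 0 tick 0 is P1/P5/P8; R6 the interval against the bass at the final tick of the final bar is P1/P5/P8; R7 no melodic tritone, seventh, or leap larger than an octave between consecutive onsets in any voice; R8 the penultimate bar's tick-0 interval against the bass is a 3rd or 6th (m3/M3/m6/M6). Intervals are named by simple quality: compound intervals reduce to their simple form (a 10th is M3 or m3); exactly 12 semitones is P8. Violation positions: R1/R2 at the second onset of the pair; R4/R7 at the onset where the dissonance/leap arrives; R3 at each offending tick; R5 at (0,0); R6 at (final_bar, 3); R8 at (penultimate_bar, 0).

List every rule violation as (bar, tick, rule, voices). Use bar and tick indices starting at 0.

(0, 0, R3, (2, 3))
(0, 0, R5, (0, 3))
(0, 1, R3, (2, 3))
(0, 2, R3, (2, 3))
(0, 3, R3, (2, 3))
(1, 0, R1, (0, 2))
(1, 0, R3, (2, 3))
(1, 1, R3, (2, 3))
(1, 2, R3, (2, 3))
(1, 3, R3, (2, 3))
(3, 0, R1, (2, 3))
(4, 0, R1, (1, 3))
(4, 0, R4, (0, 2))
(5, 0, R2, (1, 2))
(5, 0, R3, (2, 3))
(5, 1, R3, (2, 3))
(5, 2, R3, (2, 3))
(5, 3, R3, (2, 3))
(6, 0, R1, (0, 3))
(6, 0, R4, (0, 1))
(6, 0, R4, (0, 2))
(7, 0, R1, (0, 3))
(7, 0, R3, (2, 3))
(7, 0, R7, (1,))
(7, 0, R8, (0, 3))
(7, 1, R3, (2, 3))
(7, 2, R3, (2, 3))
(7, 3, R3, (2, 3))
(8, 0, R2, (0, 1))
(8, 0, R2, (0, 2))
(8, 0, R2, (1, 2))
(8, 0, R3, (2, 3))
(8, 0, R7, (2,))
(8, 1, R3, (2, 3))
(8, 2, R3, (2, 3))
(8, 3, R3, (2, 3))
(8, 3, R6, (0, 3))

bar 0: v0=E3 v1=E4 v2=B4 v3=G4 downbeat m3
bar 1: v0=F3 v1=D4 v2=C5 v3=F4 downbeat P8
bar 2: v0=E3 v1=E4 v2=G4 v3=G4 downbeat m3
bar 3: v0=G3 v1=B3 v2=B4 v3=B4 downbeat M3
bar 4: v0=B3 v1=D4 v2=C5 v3=D5 downbeat m3
bar 5: v0=C4 v1=E4 v2=E5 v3=C5 downbeat P8
bar 6: v0=B3 v1=F4 v2=A4 v3=B4 downbeat P8
bar 7: v0=D3 v1=B3 v2=F4 v3=D4 downbeat P8
bar 8: v0=E3 v1=E4 v2=B4 v3=G4 downbeat m3
  -> R3 @ bar 0 tick 0 v(2, 3): B4 above G4
  -> R5 @ bar 0 tick 0 v(0, 3): opens on m3
  -> R3 @ bar 0 tick 1 v(2, 3): B4 above G4
  -> R3 @ bar 0 tick 2 v(2, 3): B4 above G4
  -> R3 @ bar 0 tick 3 v(2, 3): B4 above G4
  -> R1 @ bar 1 tick 0 v(0, 2): E3/B4 P5 -> F3/C5 P5 similar
  -> R3 @ bar 1 tick 0 v(2, 3): C5 above F4
  -> R3 @ bar 1 tick 1 v(2, 3): C5 above F4
  -> R3 @ bar 1 tick 2 v(2, 3): C5 above F4
  -> R3 @ bar 1 tick 3 v(2, 3): C5 above F4
  -> R1 @ bar 3 tick 0 v(2, 3): G4/G4 P1 -> B4/B4 P1 similar
  -> R1 @ bar 4 tick 0 v(1, 3): B3/B4 P8 -> D4/D5 P8 similar
  -> R4 @ bar 4 tick 0 v(0, 2): B3/C5 m2 untreated
  -> R2 @ bar 5 tick 0 v(1, 2): D4/C5 m7 -> E4/E5 P8 similar
  -> R3 @ bar 5 tick 0 v(2, 3): E5 above C5
  -> R3 @ bar 5 tick 1 v(2, 3): E5 above C5
  -> R3 @ bar 5 tick 2 v(2, 3): E5 above C5
  -> R3 @ bar 5 tick 3 v(2, 3): E5 above C5
  -> R1 @ bar 6 tick 0 v(0, 3): C4/C5 P8 -> B3/B4 P8 similar
  -> R4 @ bar 6 tick 0 v(0, 1): B3/F4 TT untreated
  -> R4 @ bar 6 tick 0 v(0, 2): B3/A4 m7 untreated
  -> R1 @ bar 7 tick 0 v(0, 3): B3/B4 P8 -> D3/D4 P8 similar
  -> R3 @ bar 7 tick 0 v(2, 3): F4 above D4
  -> R7 @ bar 7 tick 0 v(1,): F4->B3 leap 6st
  -> R8 @ bar 7 tick 0 v(0, 3): penult P8 not 3rd/6th
  -> R3 @ bar 7 tick 1 v(2, 3): F4 above D4
  -> R3 @ bar 7 tick 2 v(2, 3): F4 above D4
  -> R3 @ bar 7 tick 3 v(2, 3): F4 above D4
  -> R2 @ bar 8 tick 0 v(0, 1): D3/B3 M6 -> E3/E4 P8 similar
  -> R2 @ bar 8 tick 0 v(0, 2): D3/F4 m3 -> E3/B4 P5 similar
  -> R2 @ bar 8 tick 0 v(1, 2): B3/F4 TT -> E4/B4 P5 similar
  -> R3 @ bar 8 tick 0 v(2, 3): B4 above G4
  -> R7 @ bar 8 tick 0 v(2,): F4->B4 leap 6st
  -> R3 @ bar 8 tick 1 v(2, 3): B4 above G4
  -> R3 @ bar 8 tick 2 v(2, 3): B4 above G4
  -> R3 @ bar 8 tick 3 v(2, 3): B4 above G4
  -> R6 @ bar 8 tick 3 v(0, 3): closes on m3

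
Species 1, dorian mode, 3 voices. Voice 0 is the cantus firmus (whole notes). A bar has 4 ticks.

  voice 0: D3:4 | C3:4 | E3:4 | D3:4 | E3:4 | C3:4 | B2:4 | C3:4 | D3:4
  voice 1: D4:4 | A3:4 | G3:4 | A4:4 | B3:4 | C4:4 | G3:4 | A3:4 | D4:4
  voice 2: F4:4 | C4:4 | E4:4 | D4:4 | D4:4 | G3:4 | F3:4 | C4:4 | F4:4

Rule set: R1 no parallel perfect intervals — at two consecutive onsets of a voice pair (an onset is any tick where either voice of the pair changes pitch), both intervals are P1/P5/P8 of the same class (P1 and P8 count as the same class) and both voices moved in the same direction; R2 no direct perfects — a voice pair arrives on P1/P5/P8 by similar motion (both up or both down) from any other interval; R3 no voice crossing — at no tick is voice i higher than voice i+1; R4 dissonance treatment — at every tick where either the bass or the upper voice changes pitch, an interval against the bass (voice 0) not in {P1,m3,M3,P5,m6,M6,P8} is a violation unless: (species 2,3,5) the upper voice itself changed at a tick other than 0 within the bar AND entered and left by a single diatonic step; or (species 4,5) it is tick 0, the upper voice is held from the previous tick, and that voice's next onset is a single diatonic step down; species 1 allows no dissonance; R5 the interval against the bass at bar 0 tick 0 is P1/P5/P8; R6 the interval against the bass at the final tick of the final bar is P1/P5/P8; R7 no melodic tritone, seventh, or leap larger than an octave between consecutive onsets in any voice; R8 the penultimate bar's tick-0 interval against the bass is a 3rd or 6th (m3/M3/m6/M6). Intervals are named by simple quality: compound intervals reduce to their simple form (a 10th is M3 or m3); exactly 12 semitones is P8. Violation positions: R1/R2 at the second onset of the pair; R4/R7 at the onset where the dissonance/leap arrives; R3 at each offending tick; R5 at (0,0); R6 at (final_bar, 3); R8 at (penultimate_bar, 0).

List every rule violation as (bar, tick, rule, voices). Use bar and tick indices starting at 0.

bar 0: v0=D3 v1=D4 v2=F4 downbeat m3
bar 1: v0=C3 v1=A3 v2=C4 downbeat P8
bar 2: v0=E3 v1=G3 v2=E4 downbeat P8
bar 3: v0=D3 v1=A4 v2=D4 downbeat P8
bar 4: v0=E3 v1=B3 v2=D4 downbeat m7
bar 5: v0=C3 v1=C4 v2=G3 downbeat P5
bar 6: v0=B2 v1=G3 v2=F3 downbeat TT
bar 7: v0=C3 v1=A3 v2=C4 downbeat P8
bar 8: v0=D3 v1=D4 v2=F4 downbeat m3
  -> R5 @ bar 0 tick 0 v(0, 2): opens on m3
  -> R2 @ bar 1 tick 0 v(0, 2): D3/F4 m3 -> C3/C4 P8 similar
  -> R1 @ bar 2 tick 0 v(0, 2): C3/C4 P8 -> E3/E4 P8 similar
  -> R1 @ bar 3 tick 0 v(0, 2): E3/E4 P8 -> D3/D4 P8 similar
  -> R3 @ bar 3 tick 0 v(1, 2): A4 above D4
  -> R7 @ bar 3 tick 0 v(1,): G3->A4 leap 14st
  -> R3 @ bar 3 tick 1 v(1, 2): A4 above D4
  -> R3 @ bar 3 tick 2 v(1, 2): A4 above D4
  -> R3 @ bar 3 tick 3 v(1, 2): A4 above D4
  -> R4 @ bar 4 tick 0 v(0, 2): E3/D4 m7 untreated
  -> R7 @ bar 4 tick 0 v(1,): A4->B3 leap 10st
  -> R2 @ bar 5 tick 0 v(0, 2): E3/D4 m7 -> C3/G3 P5 similar
  -> R3 @ bar 5 tick 0 v(1, 2): C4 above G3
  -> R3 @ bar 5 tick 1 v(1, 2): C4 above G3
  -> R3 @ bar 5 tick 2 v(1, 2): C4 above G3
  -> R3 @ bar 5 tick 3 v(1, 2): C4 above G3
  -> R3 @ bar 6 tick 0 v(1, 2): G3 above F3
  -> R4 @ bar 6 tick 0 v(0, 2): B2/F3 TT untreated
  -> R3 @ bar 6 tick 1 v(1, 2): G3 above F3
  -> R3 @ bar 6 tick 2 v(1, 2): G3 above F3
  -> R3 @ bar 6 tick 3 v(1, 2): G3 above F3
  -> R2 @ bar 7 tick 0 v(0, 2): B2/F3 TT -> C3/C4 P8 similar
  -> R8 @ bar 7 tick 0 v(0, 2): penult P8 not 3rd/6th
  -> R2 @ bar 8 tick 0 v(0, 1): C3/A3 M6 -> D3/D4 P8 similar
  -> R6 @ bar 8 tick 3 v(0, 2): closes on m3

(0, 0, R5, (0, 2))
(1, 0, R2, (0, 2))
(2, 0, R1, (0, 2))
(3, 0, R1, (0, 2))
(3, 0, R3, (1, 2))
(3, 0, R7, (1,))
(3, 1, R3, (1, 2))
(3, 2, R3, (1, 2))
(3, 3, R3, (1, 2))
(4, 0, R4, (0, 2))
(4, 0, R7, (1,))
(5, 0, R2, (0, 2))
(5, 0, R3, (1, 2))
(5, 1, R3, (1, 2))
(5, 2, R3, (1, 2))
(5, 3, R3, (1, 2))
(6, 0, R3, (1, 2))
(6, 0, R4, (0, 2))
(6, 1, R3, (1, 2))
(6, 2, R3, (1, 2))
(6, 3, R3, (1, 2))
(7, 0, R2, (0, 2))
(7, 0, R8, (0, 2))
(8, 0, R2, (0, 1))
(8, 3, R6, (0, 2))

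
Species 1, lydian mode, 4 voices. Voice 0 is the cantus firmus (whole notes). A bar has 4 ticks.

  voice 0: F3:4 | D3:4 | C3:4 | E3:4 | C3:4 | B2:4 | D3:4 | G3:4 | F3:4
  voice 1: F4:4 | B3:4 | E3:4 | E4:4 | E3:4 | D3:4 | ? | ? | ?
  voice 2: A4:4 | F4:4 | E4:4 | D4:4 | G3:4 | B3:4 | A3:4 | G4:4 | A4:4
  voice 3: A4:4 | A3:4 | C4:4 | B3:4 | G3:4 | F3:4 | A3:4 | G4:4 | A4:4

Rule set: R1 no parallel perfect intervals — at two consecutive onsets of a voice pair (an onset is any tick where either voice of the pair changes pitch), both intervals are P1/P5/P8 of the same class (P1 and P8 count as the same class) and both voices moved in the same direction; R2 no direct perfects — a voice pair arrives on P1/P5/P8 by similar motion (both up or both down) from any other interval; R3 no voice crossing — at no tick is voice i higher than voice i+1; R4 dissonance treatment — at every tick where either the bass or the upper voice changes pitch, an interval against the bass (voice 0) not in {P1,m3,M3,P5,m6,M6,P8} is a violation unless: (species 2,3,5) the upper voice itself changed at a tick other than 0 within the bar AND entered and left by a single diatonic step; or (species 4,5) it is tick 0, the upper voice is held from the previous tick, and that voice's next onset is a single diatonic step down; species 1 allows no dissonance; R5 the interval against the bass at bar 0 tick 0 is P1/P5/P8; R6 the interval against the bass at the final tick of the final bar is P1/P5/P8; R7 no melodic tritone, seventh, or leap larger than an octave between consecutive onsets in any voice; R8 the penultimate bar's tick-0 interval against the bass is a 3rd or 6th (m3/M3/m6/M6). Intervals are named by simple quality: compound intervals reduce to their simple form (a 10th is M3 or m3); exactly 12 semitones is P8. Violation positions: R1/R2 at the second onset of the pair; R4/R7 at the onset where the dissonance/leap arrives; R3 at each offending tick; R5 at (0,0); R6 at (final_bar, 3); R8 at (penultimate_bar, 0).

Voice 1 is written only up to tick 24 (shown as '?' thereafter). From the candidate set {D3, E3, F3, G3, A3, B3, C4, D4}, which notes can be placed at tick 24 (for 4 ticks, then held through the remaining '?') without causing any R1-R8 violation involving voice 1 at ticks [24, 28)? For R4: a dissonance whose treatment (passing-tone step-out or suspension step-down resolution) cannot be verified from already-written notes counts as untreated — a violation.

{D3, F3}

D3: legal
E3: violates R4
F3: legal
G3: violates R4
A3: violates R2
B3: violates R3
C4: violates R3,R4,R7
D4: violates R2,R3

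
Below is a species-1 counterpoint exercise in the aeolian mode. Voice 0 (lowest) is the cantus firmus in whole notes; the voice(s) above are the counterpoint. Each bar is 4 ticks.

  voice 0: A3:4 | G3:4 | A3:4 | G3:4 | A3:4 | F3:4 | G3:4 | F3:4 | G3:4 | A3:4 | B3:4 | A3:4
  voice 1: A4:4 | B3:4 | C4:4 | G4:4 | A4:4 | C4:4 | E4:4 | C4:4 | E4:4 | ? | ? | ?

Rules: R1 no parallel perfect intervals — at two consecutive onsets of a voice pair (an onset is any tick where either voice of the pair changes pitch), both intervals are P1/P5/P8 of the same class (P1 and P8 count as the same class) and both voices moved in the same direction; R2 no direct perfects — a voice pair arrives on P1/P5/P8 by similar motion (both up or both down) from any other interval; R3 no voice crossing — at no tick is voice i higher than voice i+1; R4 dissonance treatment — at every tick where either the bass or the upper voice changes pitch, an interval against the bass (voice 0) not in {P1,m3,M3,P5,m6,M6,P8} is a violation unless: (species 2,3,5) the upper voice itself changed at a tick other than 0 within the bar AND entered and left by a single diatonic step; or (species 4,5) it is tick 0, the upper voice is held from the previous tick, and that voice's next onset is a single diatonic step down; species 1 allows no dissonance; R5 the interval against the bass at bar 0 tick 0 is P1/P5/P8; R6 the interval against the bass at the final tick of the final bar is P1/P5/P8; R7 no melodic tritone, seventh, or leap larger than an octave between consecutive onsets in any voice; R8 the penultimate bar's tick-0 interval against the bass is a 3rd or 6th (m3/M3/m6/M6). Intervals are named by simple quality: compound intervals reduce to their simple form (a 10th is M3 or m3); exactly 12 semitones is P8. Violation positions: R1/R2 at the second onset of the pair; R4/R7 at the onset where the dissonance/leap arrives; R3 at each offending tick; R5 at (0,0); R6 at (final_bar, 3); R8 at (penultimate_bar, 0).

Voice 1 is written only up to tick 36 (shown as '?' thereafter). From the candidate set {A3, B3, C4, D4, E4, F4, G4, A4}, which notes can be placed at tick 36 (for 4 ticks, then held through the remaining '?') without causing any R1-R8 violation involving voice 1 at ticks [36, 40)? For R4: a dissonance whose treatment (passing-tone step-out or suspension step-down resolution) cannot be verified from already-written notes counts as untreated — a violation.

{A3, C4, E4, F4}

A3: legal
B3: violates R4
C4: legal
D4: violates R4
E4: legal
F4: legal
G4: violates R4
A4: violates R2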